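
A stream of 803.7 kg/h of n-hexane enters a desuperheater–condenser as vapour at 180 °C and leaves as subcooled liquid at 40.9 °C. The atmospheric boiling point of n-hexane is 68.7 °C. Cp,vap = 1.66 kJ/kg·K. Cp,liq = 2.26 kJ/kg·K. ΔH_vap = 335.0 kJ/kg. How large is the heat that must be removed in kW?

vapour 180→68.7 °C: -184.76 kJ/kg
condensation at 68.7 °C: -335 kJ/kg
liquid 68.7→40.9 °C: -62.828 kJ/kg
Δh = -184.76 + -335 + -62.828 = -582.59 kJ/kg
Q = ṁ·Δh = 803.7 kg/h × -582.59 kJ/kg = -468220 kJ/h
|Q| = 130.06 kW

Q_c = 130 kW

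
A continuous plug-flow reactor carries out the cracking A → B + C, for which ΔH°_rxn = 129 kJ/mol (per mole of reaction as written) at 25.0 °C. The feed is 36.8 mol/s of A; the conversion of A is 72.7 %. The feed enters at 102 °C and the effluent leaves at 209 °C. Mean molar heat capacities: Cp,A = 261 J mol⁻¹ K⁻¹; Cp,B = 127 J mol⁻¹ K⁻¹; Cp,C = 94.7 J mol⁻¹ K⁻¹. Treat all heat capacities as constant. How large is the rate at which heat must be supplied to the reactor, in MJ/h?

Extent of reaction ξ = 0.727 × 36.8 = 26.754 mol/s
Reaction term: ξ·ΔH°_rxn = 26.754 × 129 = 3451.2 kJ/s
Sensible, feed 102→25 °C: -739.57 kJ/s
Outlet flows (mol/s): A 10.046, B 26.754, C 26.754
Sensible, products 25→209 °C: 1573.8 kJ/s
Q = ΔH = 4285.5 kJ/s = 4285.5 kW
Heat supplied = 15428 MJ/h

Q_in = 15400 MJ/h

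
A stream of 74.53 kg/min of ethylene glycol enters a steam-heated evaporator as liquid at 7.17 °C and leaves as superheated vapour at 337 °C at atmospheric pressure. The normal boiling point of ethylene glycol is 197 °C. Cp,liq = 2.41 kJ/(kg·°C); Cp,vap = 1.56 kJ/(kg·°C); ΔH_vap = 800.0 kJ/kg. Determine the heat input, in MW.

Q = 1.83 MW

liquid 7.17→197 °C: 457.49 kJ/kg
vaporisation at 197 °C: 800 kJ/kg
vapour 197→337 °C: 218.4 kJ/kg
Δh = 457.49 + 800 + 218.4 = 1475.9 kJ/kg
Q = ṁ·Δh = 74.53 kg/min × 1475.9 kJ/kg = 110000 kJ/min
|Q| = 1833.3 kW = 1.8333 MW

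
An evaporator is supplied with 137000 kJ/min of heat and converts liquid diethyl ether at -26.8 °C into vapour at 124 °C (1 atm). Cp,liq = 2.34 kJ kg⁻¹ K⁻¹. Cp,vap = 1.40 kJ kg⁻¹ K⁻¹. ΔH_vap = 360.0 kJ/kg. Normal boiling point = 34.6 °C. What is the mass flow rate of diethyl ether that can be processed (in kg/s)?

Δh = 2.34×(34.6−-26.8) + 360.0 + 1.40×(124−34.6) = 628.84 kJ/kg
Q = 137000 kJ/min = 2283.3 kJ/s = 2283.3 kJ/s
ṁ = Q/Δh = 2283.3 / 628.84 = 3.631 kg/s

ṁ = 3.63 kg/s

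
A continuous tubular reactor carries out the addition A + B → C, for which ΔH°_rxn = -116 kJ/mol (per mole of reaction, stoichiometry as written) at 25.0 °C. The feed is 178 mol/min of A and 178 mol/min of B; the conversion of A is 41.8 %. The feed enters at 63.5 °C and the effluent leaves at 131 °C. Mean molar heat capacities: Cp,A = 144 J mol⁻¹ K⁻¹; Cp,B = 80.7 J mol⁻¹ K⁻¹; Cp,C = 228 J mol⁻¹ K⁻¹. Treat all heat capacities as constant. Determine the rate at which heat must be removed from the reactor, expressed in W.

Extent of reaction ξ = 0.418 × 178 = 74.404 mol/min
Reaction term: ξ·ΔH°_rxn = 74.404 × -116 = -8630.9 kJ/min
Sensible, feed 63.5→25 °C: -1539.9 kJ/min
Outlet flows (mol/min): A 103.6, B 103.6, C 74.404
Sensible, products 25→131 °C: 4265.7 kJ/min
Q = ΔH = -5905.1 kJ/min = -98.418 kW
Heat removed = 98418 W

Q_out = 98400 W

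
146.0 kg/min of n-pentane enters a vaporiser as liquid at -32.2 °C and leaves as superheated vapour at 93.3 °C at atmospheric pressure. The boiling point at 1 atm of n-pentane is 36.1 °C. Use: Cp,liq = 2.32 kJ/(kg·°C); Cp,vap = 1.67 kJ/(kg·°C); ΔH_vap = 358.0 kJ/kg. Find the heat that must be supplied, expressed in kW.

liquid -32.2→36.1 °C: 158.46 kJ/kg
vaporisation at 36.1 °C: 358 kJ/kg
vapour 36.1→93.3 °C: 95.524 kJ/kg
Δh = 158.46 + 358 + 95.524 = 611.98 kJ/kg
Q = ṁ·Δh = 146.0 kg/min × 611.98 kJ/kg = 89349 kJ/min
|Q| = 1489.2 kW

Q = 1490 kW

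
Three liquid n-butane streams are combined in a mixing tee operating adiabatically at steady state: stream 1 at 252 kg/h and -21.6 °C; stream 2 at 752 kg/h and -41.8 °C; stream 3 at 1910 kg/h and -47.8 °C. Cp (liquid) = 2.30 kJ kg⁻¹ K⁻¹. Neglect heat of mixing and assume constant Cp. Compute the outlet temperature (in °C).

Energy balance with Q = 0: Σ ṁᵢCp,ᵢ(T_out − Tᵢ) = 0
Σ ṁᵢCp,ᵢTᵢ = 252×2.30×-21.6 + 752×2.30×-41.8 + 1910×2.30×-47.8 = -294800
Σ ṁᵢCp,ᵢ = 252×2.30 + 752×2.30 + 1910×2.30 = 6702.2
T_out = -294800 / 6702.2 = -43.986 °C

T_out = -44.0 °C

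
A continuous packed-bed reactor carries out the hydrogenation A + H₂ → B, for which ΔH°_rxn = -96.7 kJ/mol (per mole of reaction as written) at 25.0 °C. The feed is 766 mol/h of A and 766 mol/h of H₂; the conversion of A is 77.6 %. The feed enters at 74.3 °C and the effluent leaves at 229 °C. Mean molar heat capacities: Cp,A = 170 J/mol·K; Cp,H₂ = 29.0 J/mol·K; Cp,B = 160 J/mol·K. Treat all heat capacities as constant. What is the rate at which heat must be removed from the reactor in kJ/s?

Extent of reaction ξ = 0.776 × 766 = 594.42 mol/h
Reaction term: ξ·ΔH°_rxn = 594.42 × -96.7 = -57480 kJ/h
Sensible, feed 74.3→25 °C: -7515 kJ/h
Outlet flows (mol/h): A 171.58, H₂ 171.58, B 594.42
Sensible, products 25→229 °C: 26367 kJ/h
Q = ΔH = -38628 kJ/h = -10.73 kW
Heat removed = 10.73 kJ/s

Q_out = 10.7 kJ/s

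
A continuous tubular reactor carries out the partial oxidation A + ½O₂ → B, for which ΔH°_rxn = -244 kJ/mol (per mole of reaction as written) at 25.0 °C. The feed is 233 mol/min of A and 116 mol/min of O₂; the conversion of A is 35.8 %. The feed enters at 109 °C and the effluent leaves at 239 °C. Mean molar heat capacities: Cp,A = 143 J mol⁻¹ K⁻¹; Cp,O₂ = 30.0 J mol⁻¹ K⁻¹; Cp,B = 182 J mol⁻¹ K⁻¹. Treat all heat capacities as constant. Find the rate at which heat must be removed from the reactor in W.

Q_out = 252000 W

Extent of reaction ξ = 0.358 × 233 = 83.414 mol/min
Reaction term: ξ·ΔH°_rxn = 83.414 × -244 = -20353 kJ/min
Sensible, feed 109→25 °C: -3091.1 kJ/min
Outlet flows (mol/min): A 149.59, O₂ 74.293, B 83.414
Sensible, products 25→239 °C: 8303.4 kJ/min
Q = ΔH = -15141 kJ/min = -252.35 kW
Heat removed = 252350 W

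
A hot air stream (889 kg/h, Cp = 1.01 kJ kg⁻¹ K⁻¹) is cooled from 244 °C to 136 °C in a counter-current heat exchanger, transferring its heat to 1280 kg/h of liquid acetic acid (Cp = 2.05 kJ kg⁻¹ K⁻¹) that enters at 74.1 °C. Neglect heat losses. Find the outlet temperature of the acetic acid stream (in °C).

T_c,out = 111 °C

Heat released by hot stream: Q = 889 × 1.01 × (244 − 136) = 96972 kJ/h
Energy balance on cold side (adiabatic exchanger): Q = ṁ_c·Cp_c·(T_c,out − T_c,in)
T_c,out = 74.1 + 96972/(1280 × 2.05) = 111.06 °C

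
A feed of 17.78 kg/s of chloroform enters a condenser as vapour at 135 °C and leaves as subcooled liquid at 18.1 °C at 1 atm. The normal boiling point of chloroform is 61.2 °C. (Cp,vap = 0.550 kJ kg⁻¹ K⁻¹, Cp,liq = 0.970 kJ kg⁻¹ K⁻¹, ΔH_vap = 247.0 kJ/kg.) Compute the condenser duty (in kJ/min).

Q_c = 351000 kJ/min

vapour 135→61.2 °C: -40.59 kJ/kg
condensation at 61.2 °C: -247 kJ/kg
liquid 61.2→18.1 °C: -41.807 kJ/kg
Δh = -40.59 + -247 + -41.807 = -329.4 kJ/kg
Q = ṁ·Δh = 17.78 kg/s × -329.4 kJ/kg = -5856.7 kJ/s
|Q| = 5856.7 kW = 351400 kJ/min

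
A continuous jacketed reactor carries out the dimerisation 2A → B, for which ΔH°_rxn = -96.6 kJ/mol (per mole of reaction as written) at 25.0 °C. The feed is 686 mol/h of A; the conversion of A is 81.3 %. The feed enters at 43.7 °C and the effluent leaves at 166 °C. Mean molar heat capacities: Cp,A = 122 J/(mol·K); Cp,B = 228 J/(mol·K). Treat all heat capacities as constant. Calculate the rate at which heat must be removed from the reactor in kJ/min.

Extent of reaction ξ = 0.813 × 686 / 2 = 278.86 mol/h
Reaction term: ξ·ΔH°_rxn = 278.86 × -96.6 = -26938 kJ/h
Sensible, feed 43.7→25 °C: -1565 kJ/h
Outlet flows (mol/h): A 128.28, B 278.86
Sensible, products 25→166 °C: 11171 kJ/h
Q = ΔH = -17331 kJ/h = -4.8143 kW
Heat removed = 288.86 kJ/min

Q_out = 289 kJ/min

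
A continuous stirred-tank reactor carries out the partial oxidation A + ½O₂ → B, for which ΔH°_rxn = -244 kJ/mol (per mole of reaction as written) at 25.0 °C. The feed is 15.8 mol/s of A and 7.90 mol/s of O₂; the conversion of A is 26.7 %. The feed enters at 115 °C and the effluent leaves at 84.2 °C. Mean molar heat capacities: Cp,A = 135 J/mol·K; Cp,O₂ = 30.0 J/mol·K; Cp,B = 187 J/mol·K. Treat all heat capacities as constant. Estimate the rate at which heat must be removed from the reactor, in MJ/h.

Extent of reaction ξ = 0.267 × 15.8 = 4.2186 mol/s
Reaction term: ξ·ΔH°_rxn = 4.2186 × -244 = -1029.3 kJ/s
Sensible, feed 115→25 °C: -213.3 kJ/s
Outlet flows (mol/s): A 11.581, O₂ 5.7907, B 4.2186
Sensible, products 25→84.2 °C: 149.54 kJ/s
Q = ΔH = -1093.1 kJ/s = -1093.1 kW
Heat removed = 3935.1 MJ/h

Q_out = 3940 MJ/h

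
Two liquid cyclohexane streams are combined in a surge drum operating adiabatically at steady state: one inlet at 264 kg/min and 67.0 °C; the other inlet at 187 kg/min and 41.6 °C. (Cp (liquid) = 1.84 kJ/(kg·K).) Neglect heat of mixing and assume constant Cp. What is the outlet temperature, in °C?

Energy balance with Q = 0: Σ ṁᵢCp,ᵢ(T_out − Tᵢ) = 0
T_out = Σ ṁᵢCp,ᵢTᵢ / Σ ṁᵢCp,ᵢ
      = 46860 / 829.84 = 56.468 °C

T_out = 56.5 °C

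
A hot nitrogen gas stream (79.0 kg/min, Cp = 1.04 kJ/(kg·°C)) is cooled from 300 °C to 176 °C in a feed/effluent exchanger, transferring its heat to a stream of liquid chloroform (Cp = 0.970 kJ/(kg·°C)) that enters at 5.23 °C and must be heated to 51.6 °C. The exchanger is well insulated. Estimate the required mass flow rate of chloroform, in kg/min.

ṁ_c = 227 kg/min

Heat released by hot stream: Q = 79.0 × 1.04 × (300 − 176) = 10188 kJ/min
Energy balance on cold side (adiabatic exchanger): Q = ṁ_c·Cp_c·(T_c,out − T_c,in)
ṁ_c = 10188 / [0.970 × (51.6 − 5.23)] = 226.5 kg/min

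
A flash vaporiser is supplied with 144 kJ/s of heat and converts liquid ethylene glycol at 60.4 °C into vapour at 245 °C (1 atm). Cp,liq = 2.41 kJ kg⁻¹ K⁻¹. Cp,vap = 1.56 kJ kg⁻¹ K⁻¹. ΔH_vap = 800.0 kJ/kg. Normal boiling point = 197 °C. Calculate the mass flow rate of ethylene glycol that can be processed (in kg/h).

Δh = 2.41×(197−60.4) + 800.0 + 1.56×(245−197) = 1204.1 kJ/kg
Q = 144 kJ/s = 144 kJ/s = 518400 kJ/h
ṁ = Q/Δh = 518400 / 1204.1 = 430.53 kg/h

ṁ = 431 kg/h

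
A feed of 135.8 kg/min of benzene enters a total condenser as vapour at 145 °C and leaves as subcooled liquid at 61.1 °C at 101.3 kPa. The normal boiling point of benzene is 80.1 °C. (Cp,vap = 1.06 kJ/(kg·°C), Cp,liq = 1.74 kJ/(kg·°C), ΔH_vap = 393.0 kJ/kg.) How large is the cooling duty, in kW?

vapour 145→80.1 °C: -68.794 kJ/kg
condensation at 80.1 °C: -393 kJ/kg
liquid 80.1→61.1 °C: -33.06 kJ/kg
Δh = -68.794 + -393 + -33.06 = -494.85 kJ/kg
Q = ṁ·Δh = 135.8 kg/min × -494.85 kJ/kg = -67201 kJ/min
|Q| = 1120 kW

Q_c = 1120 kW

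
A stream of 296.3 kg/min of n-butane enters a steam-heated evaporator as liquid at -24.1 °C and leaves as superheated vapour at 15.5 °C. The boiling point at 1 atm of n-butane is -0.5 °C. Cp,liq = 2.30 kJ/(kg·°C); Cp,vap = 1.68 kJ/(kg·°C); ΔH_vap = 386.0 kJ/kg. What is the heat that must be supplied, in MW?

liquid -24.1→-0.5 °C: 54.28 kJ/kg
vaporisation at -0.5 °C: 386 kJ/kg
vapour -0.5→15.5 °C: 26.88 kJ/kg
Δh = 54.28 + 386 + 26.88 = 467.16 kJ/kg
Q = ṁ·Δh = 296.3 kg/min × 467.16 kJ/kg = 138420 kJ/min
|Q| = 2307 kW = 2.307 MW

Q = 2.31 MW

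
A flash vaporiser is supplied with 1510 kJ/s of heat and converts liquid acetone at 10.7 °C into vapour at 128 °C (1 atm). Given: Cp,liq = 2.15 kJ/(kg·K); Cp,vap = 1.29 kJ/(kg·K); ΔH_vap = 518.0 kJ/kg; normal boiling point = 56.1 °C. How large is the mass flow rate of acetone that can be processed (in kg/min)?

ṁ = 128 kg/min

Δh = 2.15×(56.1−10.7) + 518.0 + 1.29×(128−56.1) = 708.36 kJ/kg
Q = 1510 kJ/s = 1510 kJ/s = 90600 kJ/min
ṁ = Q/Δh = 90600 / 708.36 = 127.9 kg/min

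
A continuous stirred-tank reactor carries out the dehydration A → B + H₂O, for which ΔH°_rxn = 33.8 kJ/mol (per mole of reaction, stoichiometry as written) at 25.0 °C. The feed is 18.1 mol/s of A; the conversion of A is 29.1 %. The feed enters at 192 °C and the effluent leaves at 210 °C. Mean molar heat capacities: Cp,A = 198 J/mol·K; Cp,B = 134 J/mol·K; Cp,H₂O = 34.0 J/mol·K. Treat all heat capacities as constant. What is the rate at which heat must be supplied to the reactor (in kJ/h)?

Q_in = 768000 kJ/h

Extent of reaction ξ = 0.291 × 18.1 = 5.2671 mol/s
Reaction term: ξ·ΔH°_rxn = 5.2671 × 33.8 = 178.03 kJ/s
Sensible, feed 192→25 °C: -598.49 kJ/s
Outlet flows (mol/s): A 12.833, B 5.2671, H₂O 5.2671
Sensible, products 25→210 °C: 633.77 kJ/s
Q = ΔH = 213.3 kJ/s = 213.3 kW
Heat supplied = 767890 kJ/h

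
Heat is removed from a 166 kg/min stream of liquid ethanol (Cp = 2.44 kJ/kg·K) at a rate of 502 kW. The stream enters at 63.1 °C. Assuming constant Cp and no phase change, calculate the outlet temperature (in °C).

T_out = -11.3 °C

Q = 502 kW = 30120 kJ/min
ΔT = Q/(ṁ·Cp) = 30120/(166×2.44) = 74.363 K
T_out = 63.1 − 74.363 = -11.263 °C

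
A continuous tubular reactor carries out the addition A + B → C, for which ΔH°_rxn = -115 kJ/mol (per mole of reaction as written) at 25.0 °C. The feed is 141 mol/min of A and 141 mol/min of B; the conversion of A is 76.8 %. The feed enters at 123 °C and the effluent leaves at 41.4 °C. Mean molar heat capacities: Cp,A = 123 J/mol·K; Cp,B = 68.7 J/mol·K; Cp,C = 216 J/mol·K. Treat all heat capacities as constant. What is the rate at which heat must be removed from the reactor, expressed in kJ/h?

Extent of reaction ξ = 0.768 × 141 = 108.29 mol/min
Reaction term: ξ·ΔH°_rxn = 108.29 × -115 = -12453 kJ/min
Sensible, feed 123→25 °C: -2648.9 kJ/min
Outlet flows (mol/min): A 32.712, B 32.712, C 108.29
Sensible, products 25→41.4 °C: 486.44 kJ/min
Q = ΔH = -14616 kJ/min = -243.59 kW
Heat removed = 876940 kJ/h

Q_out = 877000 kJ/h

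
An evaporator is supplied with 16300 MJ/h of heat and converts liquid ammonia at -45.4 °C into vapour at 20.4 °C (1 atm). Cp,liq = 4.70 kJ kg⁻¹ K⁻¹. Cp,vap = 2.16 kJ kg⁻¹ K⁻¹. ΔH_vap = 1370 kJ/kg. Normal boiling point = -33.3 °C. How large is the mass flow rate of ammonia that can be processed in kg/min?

Δh = 4.70×(-33.3−-45.4) + 1370 + 2.16×(20.4−-33.3) = 1542.9 kJ/kg
Q = 16300 MJ/h = 4527.8 kJ/s = 271670 kJ/min
ṁ = Q/Δh = 271670 / 1542.9 = 176.08 kg/min

ṁ = 176 kg/min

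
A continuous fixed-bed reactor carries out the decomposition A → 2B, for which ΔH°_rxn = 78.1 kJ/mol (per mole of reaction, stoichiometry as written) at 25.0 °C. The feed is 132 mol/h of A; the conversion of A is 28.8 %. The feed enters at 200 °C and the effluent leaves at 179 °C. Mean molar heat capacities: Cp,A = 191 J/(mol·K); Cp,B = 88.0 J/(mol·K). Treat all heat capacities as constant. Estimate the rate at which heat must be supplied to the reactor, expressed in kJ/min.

Q_in = 39.2 kJ/min

Extent of reaction ξ = 0.288 × 132 = 38.016 mol/h
Reaction term: ξ·ΔH°_rxn = 38.016 × 78.1 = 2969 kJ/h
Sensible, feed 200→25 °C: -4412.1 kJ/h
Outlet flows (mol/h): A 93.984, B 76.032
Sensible, products 25→179 °C: 3794.8 kJ/h
Q = ΔH = 2351.8 kJ/h = 0.65327 kW
Heat supplied = 39.196 kJ/min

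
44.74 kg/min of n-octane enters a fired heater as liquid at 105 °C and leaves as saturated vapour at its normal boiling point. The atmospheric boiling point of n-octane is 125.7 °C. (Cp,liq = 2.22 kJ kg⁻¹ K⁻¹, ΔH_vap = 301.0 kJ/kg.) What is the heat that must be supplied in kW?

Q = 259 kW

liquid 105→125.7 °C: 45.954 kJ/kg
vaporisation at 125.7 °C: 301 kJ/kg
Δh = 45.954 + 301 = 346.95 kJ/kg
Q = ṁ·Δh = 44.74 kg/min × 346.95 kJ/kg = 15523 kJ/min
|Q| = 258.71 kW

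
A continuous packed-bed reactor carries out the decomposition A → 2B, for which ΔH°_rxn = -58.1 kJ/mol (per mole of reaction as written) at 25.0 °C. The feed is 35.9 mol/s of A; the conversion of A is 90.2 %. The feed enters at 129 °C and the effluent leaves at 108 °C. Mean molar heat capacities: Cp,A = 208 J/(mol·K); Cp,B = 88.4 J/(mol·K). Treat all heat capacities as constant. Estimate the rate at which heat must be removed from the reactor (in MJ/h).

Q_out = 7640 MJ/h

Extent of reaction ξ = 0.902 × 35.9 = 32.382 mol/s
Reaction term: ξ·ΔH°_rxn = 32.382 × -58.1 = -1881.4 kJ/s
Sensible, feed 129→25 °C: -776.59 kJ/s
Outlet flows (mol/s): A 3.5182, B 64.764
Sensible, products 25→108 °C: 535.92 kJ/s
Q = ΔH = -2122 kJ/s = -2122 kW
Heat removed = 7639.4 MJ/h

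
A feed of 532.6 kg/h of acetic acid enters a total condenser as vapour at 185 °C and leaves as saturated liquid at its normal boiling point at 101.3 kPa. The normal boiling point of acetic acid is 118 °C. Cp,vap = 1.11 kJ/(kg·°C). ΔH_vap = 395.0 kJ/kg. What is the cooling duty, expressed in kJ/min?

vapour 185→118 °C: -74.37 kJ/kg
condensation at 118 °C: -395 kJ/kg
Δh = -74.37 + -395 = -469.37 kJ/kg
Q = ṁ·Δh = 532.6 kg/h × -469.37 kJ/kg = -249990 kJ/h
|Q| = 69.441 kW = 4166.4 kJ/min

Q_c = 4170 kJ/min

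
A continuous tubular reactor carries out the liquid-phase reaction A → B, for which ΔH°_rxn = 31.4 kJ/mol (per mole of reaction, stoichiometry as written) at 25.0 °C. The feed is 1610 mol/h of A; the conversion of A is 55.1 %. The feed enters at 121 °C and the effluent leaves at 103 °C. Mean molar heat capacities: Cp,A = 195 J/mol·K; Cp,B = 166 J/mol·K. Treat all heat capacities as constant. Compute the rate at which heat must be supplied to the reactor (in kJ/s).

Q_in = 5.61 kJ/s

Extent of reaction ξ = 0.551 × 1610 = 887.11 mol/h
Reaction term: ξ·ΔH°_rxn = 887.11 × 31.4 = 27855 kJ/h
Sensible, feed 121→25 °C: -30139 kJ/h
Outlet flows (mol/h): A 722.89, B 887.11
Sensible, products 25→103 °C: 22481 kJ/h
Q = ΔH = 20198 kJ/h = 5.6104 kW
Heat supplied = 5.6104 kJ/s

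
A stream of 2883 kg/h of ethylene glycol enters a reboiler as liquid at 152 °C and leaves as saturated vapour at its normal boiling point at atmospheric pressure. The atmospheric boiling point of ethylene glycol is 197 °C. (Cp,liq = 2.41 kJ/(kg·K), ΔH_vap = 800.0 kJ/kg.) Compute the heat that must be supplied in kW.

Q = 728 kW

liquid 152→197 °C: 108.45 kJ/kg
vaporisation at 197 °C: 800 kJ/kg
Δh = 108.45 + 800 = 908.45 kJ/kg
Q = ṁ·Δh = 2883 kg/h × 908.45 kJ/kg = 2.6191e+06 kJ/h
|Q| = 727.52 kW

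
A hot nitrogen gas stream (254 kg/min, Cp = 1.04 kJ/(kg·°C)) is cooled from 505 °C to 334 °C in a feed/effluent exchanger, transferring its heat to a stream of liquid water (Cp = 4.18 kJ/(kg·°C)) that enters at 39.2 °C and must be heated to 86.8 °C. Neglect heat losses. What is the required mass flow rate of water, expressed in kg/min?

Heat released by hot stream: Q = 254 × 1.04 × (505 − 334) = 45171 kJ/min
Energy balance on cold side (adiabatic exchanger): Q = ṁ_c·Cp_c·(T_c,out − T_c,in)
ṁ_c = 45171 / [4.18 × (86.8 − 39.2)] = 227.03 kg/min

ṁ_c = 227 kg/min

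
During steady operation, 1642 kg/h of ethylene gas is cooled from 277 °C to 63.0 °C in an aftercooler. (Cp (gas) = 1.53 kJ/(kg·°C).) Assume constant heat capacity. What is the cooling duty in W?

Q = ṁ·Cp·ΔT = 1642 × 1.53 × (63.0 − 277) = -537620 kJ/h
Converting: 537620 / 3600 s = 149.34 kW
Cooling duty = 149340 W

Q_c = 149000 W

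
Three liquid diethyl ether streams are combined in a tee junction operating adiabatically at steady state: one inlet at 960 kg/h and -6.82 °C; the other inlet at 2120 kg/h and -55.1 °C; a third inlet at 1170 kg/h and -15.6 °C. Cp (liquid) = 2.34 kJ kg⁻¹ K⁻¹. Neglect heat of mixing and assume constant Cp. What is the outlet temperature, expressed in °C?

Adiabatic, steady state ⇒ Σ ṁᵢCp,ᵢ(T_out − Tᵢ) = 0
Σ ṁᵢCp,ᵢTᵢ = 960×2.34×-6.82 + 2120×2.34×-55.1 + 1170×2.34×-15.6 = -331370
Σ ṁᵢCp,ᵢ = 960×2.34 + 2120×2.34 + 1170×2.34 = 9945
T_out = -331370 / 9945 = -33.32 °C

T_out = -33.3 °C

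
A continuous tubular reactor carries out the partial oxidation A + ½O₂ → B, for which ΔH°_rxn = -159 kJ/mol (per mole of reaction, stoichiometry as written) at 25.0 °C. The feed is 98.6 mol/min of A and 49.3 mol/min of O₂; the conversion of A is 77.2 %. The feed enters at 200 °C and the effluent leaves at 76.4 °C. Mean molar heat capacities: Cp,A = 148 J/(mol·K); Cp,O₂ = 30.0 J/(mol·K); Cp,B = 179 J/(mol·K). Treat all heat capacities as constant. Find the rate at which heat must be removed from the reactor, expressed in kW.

Q_out = 234 kW

Extent of reaction ξ = 0.772 × 98.6 = 76.119 mol/min
Reaction term: ξ·ΔH°_rxn = 76.119 × -159 = -12103 kJ/min
Sensible, feed 200→25 °C: -2812.6 kJ/min
Outlet flows (mol/min): A 22.481, O₂ 11.24, B 76.119
Sensible, products 25→76.4 °C: 888.69 kJ/min
Q = ΔH = -14027 kJ/min = -233.78 kW
Heat removed = 233.78 kW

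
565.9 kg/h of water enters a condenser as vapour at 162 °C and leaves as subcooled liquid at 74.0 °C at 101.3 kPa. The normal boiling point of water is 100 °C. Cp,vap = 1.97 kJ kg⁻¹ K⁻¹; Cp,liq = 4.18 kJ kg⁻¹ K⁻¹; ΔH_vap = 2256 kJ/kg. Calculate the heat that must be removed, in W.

Q_c = 391000 W

vapour 162→100 °C: -122.14 kJ/kg
condensation at 100 °C: -2256 kJ/kg
liquid 100→74.0 °C: -108.68 kJ/kg
Δh = -122.14 + -2256 + -108.68 = -2486.8 kJ/kg
Q = ṁ·Δh = 565.9 kg/h × -2486.8 kJ/kg = -1.4073e+06 kJ/h
|Q| = 390.91 kW = 390910 W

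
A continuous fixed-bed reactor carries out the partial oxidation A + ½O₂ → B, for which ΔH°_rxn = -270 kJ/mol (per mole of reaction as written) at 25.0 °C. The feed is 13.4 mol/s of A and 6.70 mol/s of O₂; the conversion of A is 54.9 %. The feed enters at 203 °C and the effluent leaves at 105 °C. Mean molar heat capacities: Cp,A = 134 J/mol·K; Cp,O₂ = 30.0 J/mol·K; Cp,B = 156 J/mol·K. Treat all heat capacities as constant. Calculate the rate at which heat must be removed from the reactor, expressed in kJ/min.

Extent of reaction ξ = 0.549 × 13.4 = 7.3566 mol/s
Reaction term: ξ·ΔH°_rxn = 7.3566 × -270 = -1986.3 kJ/s
Sensible, feed 203→25 °C: -355.39 kJ/s
Outlet flows (mol/s): A 6.0434, O₂ 3.0217, B 7.3566
Sensible, products 25→105 °C: 163.85 kJ/s
Q = ΔH = -2177.8 kJ/s = -2177.8 kW
Heat removed = 130670 kJ/min

Q_out = 131000 kJ/min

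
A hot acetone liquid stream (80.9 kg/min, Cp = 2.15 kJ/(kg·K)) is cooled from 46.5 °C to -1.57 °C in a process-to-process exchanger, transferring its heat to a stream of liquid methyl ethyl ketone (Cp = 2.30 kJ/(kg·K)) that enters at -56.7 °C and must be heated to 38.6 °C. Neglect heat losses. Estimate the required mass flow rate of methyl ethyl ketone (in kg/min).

ṁ_c = 38.1 kg/min

Heat released by hot stream: Q = 80.9 × 2.15 × (46.5 − -1.57) = 8361.1 kJ/min
Energy balance on cold side (adiabatic exchanger): Q = ṁ_c·Cp_c·(T_c,out − T_c,in)
ṁ_c = 8361.1 / [2.30 × (38.6 − -56.7)] = 38.145 kg/min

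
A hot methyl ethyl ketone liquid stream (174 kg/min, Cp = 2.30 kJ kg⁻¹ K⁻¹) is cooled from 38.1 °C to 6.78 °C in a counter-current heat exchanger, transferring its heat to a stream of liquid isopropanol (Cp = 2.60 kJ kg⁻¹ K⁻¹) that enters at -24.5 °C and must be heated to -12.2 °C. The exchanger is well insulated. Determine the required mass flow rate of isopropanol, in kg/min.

Heat released by hot stream: Q = 174 × 2.30 × (38.1 − 6.78) = 12534 kJ/min
Energy balance on cold side (adiabatic exchanger): Q = ṁ_c·Cp_c·(T_c,out − T_c,in)
ṁ_c = 12534 / [2.60 × (-12.2 − -24.5)] = 391.94 kg/min

ṁ_c = 392 kg/min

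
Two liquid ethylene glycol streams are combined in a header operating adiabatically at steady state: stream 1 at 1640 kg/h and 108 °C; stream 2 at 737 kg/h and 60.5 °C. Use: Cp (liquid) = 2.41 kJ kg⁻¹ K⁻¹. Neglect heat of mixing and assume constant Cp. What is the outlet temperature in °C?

T_out = 93.3 °C

Energy balance with Q = 0: Σ ṁᵢCp,ᵢ(T_out − Tᵢ) = 0
Σ ṁᵢCp,ᵢTᵢ = 1640×2.41×108 + 737×2.41×60.5 = 534320
Σ ṁᵢCp,ᵢ = 1640×2.41 + 737×2.41 = 5728.6
T_out = 534320 / 5728.6 = 93.272 °C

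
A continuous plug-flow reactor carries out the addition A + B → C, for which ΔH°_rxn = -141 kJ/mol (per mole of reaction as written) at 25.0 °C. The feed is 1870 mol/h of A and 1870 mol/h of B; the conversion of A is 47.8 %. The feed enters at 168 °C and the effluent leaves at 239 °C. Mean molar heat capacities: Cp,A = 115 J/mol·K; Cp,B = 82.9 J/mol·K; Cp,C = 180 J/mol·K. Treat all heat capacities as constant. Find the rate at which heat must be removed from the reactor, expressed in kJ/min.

Extent of reaction ξ = 0.478 × 1870 = 893.86 mol/h
Reaction term: ξ·ΔH°_rxn = 893.86 × -141 = -126030 kJ/h
Sensible, feed 168→25 °C: -52920 kJ/h
Outlet flows (mol/h): A 976.14, B 976.14, C 893.86
Sensible, products 25→239 °C: 75772 kJ/h
Q = ΔH = -103180 kJ/h = -28.662 kW
Heat removed = 1719.7 kJ/min

Q_out = 1720 kJ/min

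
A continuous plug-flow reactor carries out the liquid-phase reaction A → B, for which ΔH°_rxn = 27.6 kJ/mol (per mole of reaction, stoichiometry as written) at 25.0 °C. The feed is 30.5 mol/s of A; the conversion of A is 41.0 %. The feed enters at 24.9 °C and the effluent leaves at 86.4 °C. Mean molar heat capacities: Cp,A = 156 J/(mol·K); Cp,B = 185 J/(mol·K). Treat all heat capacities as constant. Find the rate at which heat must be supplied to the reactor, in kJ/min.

Q_in = 39600 kJ/min

Extent of reaction ξ = 0.410 × 30.5 = 12.505 mol/s
Reaction term: ξ·ΔH°_rxn = 12.505 × 27.6 = 345.14 kJ/s
Sensible, feed 24.9→25 °C: 0.4758 kJ/s
Outlet flows (mol/s): A 17.995, B 12.505
Sensible, products 25→86.4 °C: 314.41 kJ/s
Q = ΔH = 660.02 kJ/s = 660.02 kW
Heat supplied = 39601 kJ/min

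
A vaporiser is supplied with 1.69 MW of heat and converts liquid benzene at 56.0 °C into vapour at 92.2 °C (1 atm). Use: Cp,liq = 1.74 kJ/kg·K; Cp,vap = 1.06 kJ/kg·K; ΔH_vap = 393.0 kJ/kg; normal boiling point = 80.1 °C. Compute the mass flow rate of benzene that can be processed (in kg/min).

ṁ = 226 kg/min

Δh = 1.74×(80.1−56.0) + 393.0 + 1.06×(92.2−80.1) = 447.76 kJ/kg
Q = 1.69 MW = 1690 kJ/s = 101400 kJ/min
ṁ = Q/Δh = 101400 / 447.76 = 226.46 kg/min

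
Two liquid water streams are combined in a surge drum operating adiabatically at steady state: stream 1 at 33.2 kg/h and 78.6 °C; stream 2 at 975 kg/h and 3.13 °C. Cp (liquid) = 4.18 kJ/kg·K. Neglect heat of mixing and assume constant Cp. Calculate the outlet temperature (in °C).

T_out = 5.62 °C

No heat crosses the boundary, so H_out = H_in.
Σ ṁᵢCp,ᵢTᵢ = 33.2×4.18×78.6 + 975×4.18×3.13 = 23664
Σ ṁᵢCp,ᵢ = 33.2×4.18 + 975×4.18 = 4214.3
T_out = 23664 / 4214.3 = 5.6152 °C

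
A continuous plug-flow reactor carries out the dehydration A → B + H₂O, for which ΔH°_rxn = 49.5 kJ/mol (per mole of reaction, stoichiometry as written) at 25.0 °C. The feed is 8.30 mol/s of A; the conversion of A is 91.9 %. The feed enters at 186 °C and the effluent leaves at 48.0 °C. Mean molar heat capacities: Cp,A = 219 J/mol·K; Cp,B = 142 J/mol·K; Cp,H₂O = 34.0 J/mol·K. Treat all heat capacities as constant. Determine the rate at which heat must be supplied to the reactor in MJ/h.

Extent of reaction ξ = 0.919 × 8.30 = 7.6277 mol/s
Reaction term: ξ·ΔH°_rxn = 7.6277 × 49.5 = 377.57 kJ/s
Sensible, feed 186→25 °C: -292.65 kJ/s
Outlet flows (mol/s): A 0.6723, B 7.6277, H₂O 7.6277
Sensible, products 25→48.0 °C: 34.263 kJ/s
Q = ΔH = 119.18 kJ/s = 119.18 kW
Heat supplied = 429.07 MJ/h

Q_in = 429 MJ/h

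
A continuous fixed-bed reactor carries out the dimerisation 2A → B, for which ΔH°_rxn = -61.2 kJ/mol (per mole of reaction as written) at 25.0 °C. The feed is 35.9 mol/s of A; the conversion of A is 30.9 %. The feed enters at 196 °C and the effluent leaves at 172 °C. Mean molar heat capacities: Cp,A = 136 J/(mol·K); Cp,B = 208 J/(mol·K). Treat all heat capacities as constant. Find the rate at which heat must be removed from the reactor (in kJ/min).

Q_out = 30500 kJ/min

Extent of reaction ξ = 0.309 × 35.9 / 2 = 5.5465 mol/s
Reaction term: ξ·ΔH°_rxn = 5.5465 × -61.2 = -339.45 kJ/s
Sensible, feed 196→25 °C: -834.89 kJ/s
Outlet flows (mol/s): A 24.807, B 5.5465
Sensible, products 25→172 °C: 665.53 kJ/s
Q = ΔH = -508.81 kJ/s = -508.81 kW
Heat removed = 30529 kJ/min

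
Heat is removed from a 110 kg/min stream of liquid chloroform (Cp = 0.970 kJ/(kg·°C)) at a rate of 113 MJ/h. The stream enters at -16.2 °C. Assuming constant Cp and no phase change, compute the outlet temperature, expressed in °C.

Q = 113 MJ/h = 1883.3 kJ/min
ΔT = Q/(ṁ·Cp) = 1883.3/(110×0.970) = 17.651 K
T_out = -16.2 − 17.651 = -33.851 °C

T_out = -33.9 °C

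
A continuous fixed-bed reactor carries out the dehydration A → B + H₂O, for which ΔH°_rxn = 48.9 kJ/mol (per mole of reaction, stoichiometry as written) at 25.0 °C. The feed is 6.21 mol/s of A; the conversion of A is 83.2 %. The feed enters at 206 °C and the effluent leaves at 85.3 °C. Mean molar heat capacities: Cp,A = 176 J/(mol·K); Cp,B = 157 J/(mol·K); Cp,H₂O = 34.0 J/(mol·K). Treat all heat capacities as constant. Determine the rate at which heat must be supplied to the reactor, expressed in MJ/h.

Extent of reaction ξ = 0.832 × 6.21 = 5.1667 mol/s
Reaction term: ξ·ΔH°_rxn = 5.1667 × 48.9 = 252.65 kJ/s
Sensible, feed 206→25 °C: -197.83 kJ/s
Outlet flows (mol/s): A 1.0433, B 5.1667, H₂O 5.1667
Sensible, products 25→85.3 °C: 70.579 kJ/s
Q = ΔH = 125.41 kJ/s = 125.41 kW
Heat supplied = 451.46 MJ/h

Q_in = 451 MJ/h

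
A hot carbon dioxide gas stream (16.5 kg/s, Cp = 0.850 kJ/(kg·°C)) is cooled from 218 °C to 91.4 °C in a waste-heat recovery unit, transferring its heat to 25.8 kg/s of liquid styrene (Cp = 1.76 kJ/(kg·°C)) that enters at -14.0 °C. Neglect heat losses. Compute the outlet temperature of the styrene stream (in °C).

T_c,out = 25.1 °C

Heat released by hot stream: Q = 16.5 × 0.850 × (218 − 91.4) = 1775.6 kJ/s
Energy balance on cold side (adiabatic exchanger): Q = ṁ_c·Cp_c·(T_c,out − T_c,in)
T_c,out = -14.0 + 1775.6/(25.8 × 1.76) = 25.102 °C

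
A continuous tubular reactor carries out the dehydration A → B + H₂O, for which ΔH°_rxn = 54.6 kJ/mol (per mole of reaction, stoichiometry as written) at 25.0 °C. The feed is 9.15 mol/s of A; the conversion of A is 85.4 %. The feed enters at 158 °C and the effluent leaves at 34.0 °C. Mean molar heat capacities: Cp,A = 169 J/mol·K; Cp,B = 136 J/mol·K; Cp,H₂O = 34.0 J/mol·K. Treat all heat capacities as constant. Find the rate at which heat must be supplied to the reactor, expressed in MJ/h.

Extent of reaction ξ = 0.854 × 9.15 = 7.8141 mol/s
Reaction term: ξ·ΔH°_rxn = 7.8141 × 54.6 = 426.65 kJ/s
Sensible, feed 158→25 °C: -205.66 kJ/s
Outlet flows (mol/s): A 1.3359, B 7.8141, H₂O 7.8141
Sensible, products 25→34.0 °C: 13.987 kJ/s
Q = ΔH = 234.97 kJ/s = 234.97 kW
Heat supplied = 845.9 MJ/h

Q_in = 846 MJ/h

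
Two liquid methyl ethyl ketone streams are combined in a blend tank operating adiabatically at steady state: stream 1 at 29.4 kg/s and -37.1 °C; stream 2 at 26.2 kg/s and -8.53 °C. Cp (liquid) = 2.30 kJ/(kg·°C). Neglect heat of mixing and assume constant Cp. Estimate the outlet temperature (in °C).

T_out = -23.6 °C

Adiabatic, steady state ⇒ Σ ṁᵢCp,ᵢ(T_out − Tᵢ) = 0
T_out = Σ ṁᵢCp,ᵢTᵢ / Σ ṁᵢCp,ᵢ
      = -3022.7 / 127.88 = -23.637 °C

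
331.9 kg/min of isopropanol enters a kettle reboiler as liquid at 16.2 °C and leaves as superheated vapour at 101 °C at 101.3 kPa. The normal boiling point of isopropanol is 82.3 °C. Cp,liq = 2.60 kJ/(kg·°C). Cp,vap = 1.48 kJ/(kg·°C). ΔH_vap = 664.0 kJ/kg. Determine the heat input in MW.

liquid 16.2→82.3 °C: 171.86 kJ/kg
vaporisation at 82.3 °C: 664 kJ/kg
vapour 82.3→101 °C: 27.676 kJ/kg
Δh = 171.86 + 664 + 27.676 = 863.54 kJ/kg
Q = ṁ·Δh = 331.9 kg/min × 863.54 kJ/kg = 286610 kJ/min
|Q| = 4776.8 kW = 4.7768 MW

Q = 4.78 MW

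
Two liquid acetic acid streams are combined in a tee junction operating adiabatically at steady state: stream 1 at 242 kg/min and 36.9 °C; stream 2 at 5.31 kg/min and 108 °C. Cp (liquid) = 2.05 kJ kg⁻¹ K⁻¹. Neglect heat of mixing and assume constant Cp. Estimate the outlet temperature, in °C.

Adiabatic, steady state ⇒ Σ ṁᵢCp,ᵢ(T_out − Tᵢ) = 0
T_out = Σ ṁᵢCp,ᵢTᵢ / Σ ṁᵢCp,ᵢ
      = 19482 / 506.99 = 38.427 °C

T_out = 38.4 °C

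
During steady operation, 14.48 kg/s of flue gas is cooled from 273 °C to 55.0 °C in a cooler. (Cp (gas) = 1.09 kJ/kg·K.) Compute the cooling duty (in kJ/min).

Q_c = 206000 kJ/min

Q = ṁ·Cp·ΔT = 14.48 × 1.09 × (55.0 − 273) = -3440.7 kJ/s
Cooling duty = 206440 kJ/min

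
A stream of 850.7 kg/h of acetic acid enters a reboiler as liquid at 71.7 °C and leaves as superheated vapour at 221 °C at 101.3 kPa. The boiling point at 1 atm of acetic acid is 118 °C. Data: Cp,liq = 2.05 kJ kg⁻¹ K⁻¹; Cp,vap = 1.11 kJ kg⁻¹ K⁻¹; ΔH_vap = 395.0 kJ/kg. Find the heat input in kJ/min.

Q = 8570 kJ/min

liquid 71.7→118 °C: 94.915 kJ/kg
vaporisation at 118 °C: 395 kJ/kg
vapour 118→221 °C: 114.33 kJ/kg
Δh = 94.915 + 395 + 114.33 = 604.25 kJ/kg
Q = ṁ·Δh = 850.7 kg/h × 604.25 kJ/kg = 514030 kJ/h
|Q| = 142.79 kW = 8567.2 kJ/min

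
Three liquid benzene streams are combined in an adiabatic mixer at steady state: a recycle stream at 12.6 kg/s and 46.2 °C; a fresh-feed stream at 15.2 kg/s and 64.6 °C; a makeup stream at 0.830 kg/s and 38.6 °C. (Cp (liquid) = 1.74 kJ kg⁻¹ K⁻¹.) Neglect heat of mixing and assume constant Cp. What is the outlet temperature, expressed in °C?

T_out = 55.7 °C

No heat crosses the boundary, so H_out = H_in.
Σ ṁᵢCp,ᵢTᵢ = 12.6×1.74×46.2 + 15.2×1.74×64.6 + 0.830×1.74×38.6 = 2777.2
Σ ṁᵢCp,ᵢ = 12.6×1.74 + 15.2×1.74 + 0.830×1.74 = 49.816
T_out = 2777.2 / 49.816 = 55.748 °C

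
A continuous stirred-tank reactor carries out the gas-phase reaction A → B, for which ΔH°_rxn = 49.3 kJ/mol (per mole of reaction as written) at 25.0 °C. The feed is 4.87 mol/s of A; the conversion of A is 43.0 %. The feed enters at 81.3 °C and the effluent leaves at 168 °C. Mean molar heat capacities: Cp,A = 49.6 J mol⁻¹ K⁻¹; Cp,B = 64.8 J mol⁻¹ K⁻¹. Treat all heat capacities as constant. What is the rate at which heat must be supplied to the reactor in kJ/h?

Extent of reaction ξ = 0.430 × 4.87 = 2.0941 mol/s
Reaction term: ξ·ΔH°_rxn = 2.0941 × 49.3 = 103.24 kJ/s
Sensible, feed 81.3→25 °C: -13.599 kJ/s
Outlet flows (mol/s): A 2.7759, B 2.0941
Sensible, products 25→168 °C: 39.094 kJ/s
Q = ΔH = 128.73 kJ/s = 128.73 kW
Heat supplied = 463440 kJ/h

Q_in = 463000 kJ/h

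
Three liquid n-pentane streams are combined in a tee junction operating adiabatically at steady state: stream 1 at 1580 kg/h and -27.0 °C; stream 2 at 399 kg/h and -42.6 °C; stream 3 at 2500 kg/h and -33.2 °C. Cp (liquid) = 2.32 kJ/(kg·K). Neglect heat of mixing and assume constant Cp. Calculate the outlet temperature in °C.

T_out = -31.9 °C

Adiabatic, steady state ⇒ Σ ṁᵢCp,ᵢ(T_out − Tᵢ) = 0
T_out = Σ ṁᵢCp,ᵢTᵢ / Σ ṁᵢCp,ᵢ
      = -330970 / 10391 = -31.85 °C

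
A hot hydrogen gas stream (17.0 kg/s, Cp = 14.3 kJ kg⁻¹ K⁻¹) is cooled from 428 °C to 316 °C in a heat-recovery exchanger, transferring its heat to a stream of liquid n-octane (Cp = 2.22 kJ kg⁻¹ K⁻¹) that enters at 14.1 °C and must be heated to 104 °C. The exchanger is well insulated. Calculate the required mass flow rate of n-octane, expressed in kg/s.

Heat released by hot stream: Q = 17.0 × 14.3 × (428 − 316) = 27227 kJ/s
Energy balance on cold side (adiabatic exchanger): Q = ṁ_c·Cp_c·(T_c,out − T_c,in)
ṁ_c = 27227 / [2.22 × (104 − 14.1)] = 136.42 kg/s

ṁ_c = 136 kg/s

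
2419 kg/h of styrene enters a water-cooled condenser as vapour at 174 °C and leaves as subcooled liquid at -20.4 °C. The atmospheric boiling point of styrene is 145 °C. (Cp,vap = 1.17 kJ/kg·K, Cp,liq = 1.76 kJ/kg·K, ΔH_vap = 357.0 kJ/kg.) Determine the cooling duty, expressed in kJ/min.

vapour 174→145 °C: -33.93 kJ/kg
condensation at 145 °C: -357 kJ/kg
liquid 145→-20.4 °C: -291.1 kJ/kg
Δh = -33.93 + -357 + -291.1 = -682.03 kJ/kg
Q = ṁ·Δh = 2419 kg/h × -682.03 kJ/kg = -1.6498e+06 kJ/h
|Q| = 458.29 kW = 27497 kJ/min

Q_c = 27500 kJ/min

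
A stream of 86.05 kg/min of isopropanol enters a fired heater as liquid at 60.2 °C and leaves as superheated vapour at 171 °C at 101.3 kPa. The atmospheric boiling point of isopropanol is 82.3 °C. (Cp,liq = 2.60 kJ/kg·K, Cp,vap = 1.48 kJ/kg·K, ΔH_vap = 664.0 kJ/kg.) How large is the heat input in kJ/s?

liquid 60.2→82.3 °C: 57.46 kJ/kg
vaporisation at 82.3 °C: 664 kJ/kg
vapour 82.3→171 °C: 131.28 kJ/kg
Δh = 57.46 + 664 + 131.28 = 852.74 kJ/kg
Q = ṁ·Δh = 86.05 kg/min × 852.74 kJ/kg = 73378 kJ/min
|Q| = 1223 kW

Q = 1220 kJ/s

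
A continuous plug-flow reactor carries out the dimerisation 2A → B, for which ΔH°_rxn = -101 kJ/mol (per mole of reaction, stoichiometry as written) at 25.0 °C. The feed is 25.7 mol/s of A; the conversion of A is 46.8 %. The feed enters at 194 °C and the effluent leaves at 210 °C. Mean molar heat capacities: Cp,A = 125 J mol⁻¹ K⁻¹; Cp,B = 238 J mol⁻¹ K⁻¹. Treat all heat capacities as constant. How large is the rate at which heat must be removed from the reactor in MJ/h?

Extent of reaction ξ = 0.468 × 25.7 / 2 = 6.0138 mol/s
Reaction term: ξ·ΔH°_rxn = 6.0138 × -101 = -607.39 kJ/s
Sensible, feed 194→25 °C: -542.91 kJ/s
Outlet flows (mol/s): A 13.672, B 6.0138
Sensible, products 25→210 °C: 580.96 kJ/s
Q = ΔH = -569.34 kJ/s = -569.34 kW
Heat removed = 2049.6 MJ/h

Q_out = 2050 MJ/h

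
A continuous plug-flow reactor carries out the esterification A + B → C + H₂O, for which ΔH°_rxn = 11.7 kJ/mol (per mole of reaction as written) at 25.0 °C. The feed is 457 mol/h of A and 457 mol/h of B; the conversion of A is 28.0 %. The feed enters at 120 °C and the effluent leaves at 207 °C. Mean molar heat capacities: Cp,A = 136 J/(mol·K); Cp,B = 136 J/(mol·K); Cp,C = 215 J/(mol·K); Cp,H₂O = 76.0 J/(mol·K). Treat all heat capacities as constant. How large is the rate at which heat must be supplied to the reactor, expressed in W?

Q_in = 3540 W

Extent of reaction ξ = 0.280 × 457 = 127.96 mol/h
Reaction term: ξ·ΔH°_rxn = 127.96 × 11.7 = 1497.1 kJ/h
Sensible, feed 120→25 °C: -11809 kJ/h
Outlet flows (mol/h): A 329.04, B 329.04, C 127.96, H₂O 127.96
Sensible, products 25→207 °C: 23066 kJ/h
Q = ΔH = 12754 kJ/h = 3.5428 kW
Heat supplied = 3542.8 W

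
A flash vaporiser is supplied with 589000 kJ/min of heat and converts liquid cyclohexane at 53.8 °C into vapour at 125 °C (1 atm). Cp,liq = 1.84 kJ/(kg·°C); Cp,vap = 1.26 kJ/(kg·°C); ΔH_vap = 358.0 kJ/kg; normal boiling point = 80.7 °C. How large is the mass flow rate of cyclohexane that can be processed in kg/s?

Δh = 1.84×(80.7−53.8) + 358.0 + 1.26×(125−80.7) = 463.31 kJ/kg
Q = 589000 kJ/min = 9816.7 kJ/s = 9816.7 kJ/s
ṁ = Q/Δh = 9816.7 / 463.31 = 21.188 kg/s

ṁ = 21.2 kg/s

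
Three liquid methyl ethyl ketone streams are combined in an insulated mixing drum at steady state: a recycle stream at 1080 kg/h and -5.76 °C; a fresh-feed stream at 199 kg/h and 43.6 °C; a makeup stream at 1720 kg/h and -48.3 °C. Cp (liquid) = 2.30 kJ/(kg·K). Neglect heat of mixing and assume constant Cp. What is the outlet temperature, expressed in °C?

T_out = -26.9 °C

Energy balance with Q = 0: Σ ṁᵢCp,ᵢ(T_out − Tᵢ) = 0
Σ ṁᵢCp,ᵢTᵢ = 1080×2.30×-5.76 + 199×2.30×43.6 + 1720×2.30×-48.3 = -185430
Σ ṁᵢCp,ᵢ = 1080×2.30 + 199×2.30 + 1720×2.30 = 6897.7
T_out = -185430 / 6897.7 = -26.882 °C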